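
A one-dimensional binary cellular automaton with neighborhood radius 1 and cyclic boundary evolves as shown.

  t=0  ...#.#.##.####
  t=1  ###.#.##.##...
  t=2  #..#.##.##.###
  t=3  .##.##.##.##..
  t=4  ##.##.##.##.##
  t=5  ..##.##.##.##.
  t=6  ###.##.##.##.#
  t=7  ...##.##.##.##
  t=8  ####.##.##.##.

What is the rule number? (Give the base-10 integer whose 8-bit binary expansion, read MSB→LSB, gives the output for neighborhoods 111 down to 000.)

59

  nb ###: next=.  (t=0,i=11, bit7=0)
  nb ##.: next=.  (t=0,i=8, bit6=0)
  nb #.#: next=#  (t=0,i=4, bit5=1)
  nb #..: next=#  (t=0,i=0, bit4=1)
  nb .##: next=#  (t=0,i=7, bit3=1)
  nb .#.: next=.  (t=0,i=3, bit2=0)
  nb ..#: next=#  (t=0,i=2, bit1=1)
  nb ...: next=#  (t=0,i=1, bit0=1)
  bits 00111011 = 59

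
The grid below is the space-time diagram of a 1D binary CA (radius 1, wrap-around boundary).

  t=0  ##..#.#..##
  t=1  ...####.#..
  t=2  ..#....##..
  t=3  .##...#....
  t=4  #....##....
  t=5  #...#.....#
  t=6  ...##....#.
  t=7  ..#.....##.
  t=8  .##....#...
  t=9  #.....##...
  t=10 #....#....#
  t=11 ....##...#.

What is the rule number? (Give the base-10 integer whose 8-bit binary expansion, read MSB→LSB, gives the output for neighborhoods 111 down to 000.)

38

  ###|.  b7=0 t=0,i=0
  ##.|.  b6=0 t=0,i=1
  #.#|#  b5=1 t=0,i=5
  #..|.  b4=0 t=0,i=2
  .##|.  b3=0 t=0,i=9
  .#.|#  b2=1 t=0,i=4
  ..#|#  b1=1 t=0,i=3
  ...|.  b0=0 t=1,i=0
  bits 00100110 = 38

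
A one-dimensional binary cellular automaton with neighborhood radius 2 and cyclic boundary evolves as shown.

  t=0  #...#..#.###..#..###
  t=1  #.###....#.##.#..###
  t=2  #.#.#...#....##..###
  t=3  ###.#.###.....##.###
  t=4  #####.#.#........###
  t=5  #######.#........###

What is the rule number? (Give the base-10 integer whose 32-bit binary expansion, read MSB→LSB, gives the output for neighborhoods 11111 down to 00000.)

4138897556

  [31] ##### => #  t=3,i=0
  [30] ####. => #  t=0,i=19
  [29] ###.# => #  t=1,i=0
  [28] ###.. => #  t=0,i=0
  [27] ##.## => .  t=1,i=1
  [26] ##.#. => #  t=1,i=13
  [25] ##..# => #  t=0,i=12
  [24] ##... => .  t=0,i=1
  [23] #.### => #  t=0,i=9
  [22] #.##. => .  t=1,i=11
  [21] #.#.# => #  t=2,i=2
  [20] #.#.. => #  t=1,i=14
  [19] #..## => .  t=0,i=16
  [18] #..#. => .  t=0,i=6
  [17] #...# => #  t=0,i=2
  [16] #.... => .  t=1,i=6
  [15] .#### => #  t=0,i=18
  [14] .###. => .  t=0,i=10
  [13] .##.# => .  t=1,i=12
  [12] .##.. => #  t=2,i=14
  [11] .#.## => .  t=0,i=8
  [10] .#.#. => .  t=2,i=3
  [9] .#..# => .  t=0,i=5
  [8] .#... => .  t=2,i=5
  [7] ..### => #  t=0,i=17
  [6] ..##. => .  t=2,i=13
  [5] ..#.# => .  t=0,i=7
  [4] ..#.. => #  t=0,i=4
  [3] ...## => .  t=2,i=12
  [2] ...#. => #  t=0,i=3
  [1] ....# => .  t=1,i=7
  [0] ..... => .  t=3,i=11
  bits 11110110101100101001000010010100 = 4138897556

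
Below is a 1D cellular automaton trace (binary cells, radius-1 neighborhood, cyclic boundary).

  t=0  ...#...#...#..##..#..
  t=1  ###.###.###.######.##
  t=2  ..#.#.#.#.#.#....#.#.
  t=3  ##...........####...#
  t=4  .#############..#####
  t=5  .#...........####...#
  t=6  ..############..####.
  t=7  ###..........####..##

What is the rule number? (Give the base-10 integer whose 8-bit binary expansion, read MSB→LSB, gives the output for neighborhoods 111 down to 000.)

91

  ### -> .   bit 7 = 0  t=1,i=0
  ##. -> #   bit 6 = 1  t=0,i=15
  #.# -> .   bit 5 = 0  t=1,i=3
  #.. -> #   bit 4 = 1  t=0,i=4
  .## -> #   bit 3 = 1  t=0,i=14
  .#. -> .   bit 2 = 0  t=0,i=3
  ..# -> #   bit 1 = 1  t=0,i=2
  ... -> #   bit 0 = 1  t=0,i=0
  bits 01011011 = 91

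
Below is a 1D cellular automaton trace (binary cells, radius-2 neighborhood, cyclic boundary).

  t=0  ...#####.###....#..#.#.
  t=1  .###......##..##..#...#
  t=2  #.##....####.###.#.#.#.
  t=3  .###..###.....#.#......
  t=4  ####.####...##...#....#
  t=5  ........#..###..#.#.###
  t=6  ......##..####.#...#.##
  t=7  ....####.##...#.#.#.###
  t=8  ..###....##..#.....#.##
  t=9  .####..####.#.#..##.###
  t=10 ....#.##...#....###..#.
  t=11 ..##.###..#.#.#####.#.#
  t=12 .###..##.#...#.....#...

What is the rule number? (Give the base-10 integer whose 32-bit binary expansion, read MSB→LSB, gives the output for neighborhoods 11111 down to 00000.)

  nb #####: next=.  (t=0,i=5, bit31=0)
  nb ####.: next=.  (t=0,i=6, bit30=0)
  nb ###.#: next=.  (t=0,i=7, bit29=0)
  nb ###..: next=#  (t=0,i=11, bit28=1)
  nb ##.##: next=.  (t=0,i=8, bit27=0)
  nb ##.#.: next=#  (t=2,i=16, bit26=1)
  nb ##..#: next=.  (t=1,i=12, bit25=0)
  nb ##...: next=.  (t=0,i=12, bit24=0)
  nb #.###: next=.  (t=0,i=9, bit23=0)
  nb #.##.: next=#  (t=2,i=2, bit22=1)
  nb #.#.#: next=.  (t=2,i=0, bit21=0)
  nb #.#..: next=.  (t=0,i=21, bit20=0)
  nb #..##: next=#  (t=1,i=13, bit19=1)
  nb #..#.: next=#  (t=0,i=18, bit18=1)
  nb #...#: next=.  (t=1,i=20, bit17=0)
  nb #....: next=.  (t=0,i=0, bit16=0)
  nb .####: next=.  (t=0,i=4, bit15=0)
  nb .###.: next=#  (t=0,i=10, bit14=1)
  nb .##.#: next=#  (t=9,i=18, bit13=1)
  nb .##..: next=#  (t=1,i=11, bit12=1)
  nb .#.##: next=#  (t=1,i=0, bit11=1)
  nb .#.#.: next=.  (t=0,i=20, bit10=0)
  nb .#..#: next=.  (t=0,i=17, bit9=0)
  nb .#...: next=#  (t=0,i=22, bit8=1)
  nb ..###: next=#  (t=0,i=3, bit7=1)
  nb ..##.: next=#  (t=1,i=10, bit6=1)
  nb ..#.#: next=.  (t=0,i=19, bit5=0)
  nb ..#..: next=.  (t=0,i=16, bit4=0)
  nb ...##: next=#  (t=0,i=2, bit3=1)
  nb ...#.: next=#  (t=0,i=15, bit2=1)
  nb ....#: next=#  (t=0,i=1, bit1=1)
  nb .....: next=.  (t=1,i=6, bit0=0)
  bits 00010100010011000111100111001110 = 340556238

340556238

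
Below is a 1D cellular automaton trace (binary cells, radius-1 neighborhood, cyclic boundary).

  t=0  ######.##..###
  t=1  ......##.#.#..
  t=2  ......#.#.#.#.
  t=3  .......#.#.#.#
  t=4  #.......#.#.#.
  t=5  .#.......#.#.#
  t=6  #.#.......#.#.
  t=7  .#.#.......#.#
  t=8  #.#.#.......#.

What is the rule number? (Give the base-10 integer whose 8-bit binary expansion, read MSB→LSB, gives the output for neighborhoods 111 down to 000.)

  ### -> .   bit 7 = 0  t=0,i=0
  ##. -> .   bit 6 = 0  t=0,i=5
  #.# -> #   bit 5 = 1  t=0,i=6
  #.. -> #   bit 4 = 1  t=0,i=9
  .## -> #   bit 3 = 1  t=0,i=7
  .#. -> .   bit 2 = 0  t=1,i=9
  ..# -> .   bit 1 = 0  t=0,i=10
  ... -> .   bit 0 = 0  t=1,i=0
  bits 00111000 = 56

56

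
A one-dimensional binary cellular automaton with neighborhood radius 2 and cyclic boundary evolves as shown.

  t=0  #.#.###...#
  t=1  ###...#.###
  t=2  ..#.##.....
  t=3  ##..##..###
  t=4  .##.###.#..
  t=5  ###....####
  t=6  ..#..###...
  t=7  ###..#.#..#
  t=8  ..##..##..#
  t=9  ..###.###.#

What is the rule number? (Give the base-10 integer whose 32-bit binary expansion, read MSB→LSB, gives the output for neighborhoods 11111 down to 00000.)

  #####|.  b31=0 t=1,i=0
  ####.|.  b30=0 t=1,i=1
  ###.#|.  b29=0 t=4,i=6
  ###..|#  b28=1 t=0,i=6
  ##.##|.  b27=0 t=4,i=3
  ##.#.|#  b26=1 t=0,i=1
  ##..#|#  b25=1 t=3,i=2
  ##...|.  b24=0 t=0,i=7
  #.###|.  b23=0 t=0,i=4
  #.##.|#  b22=1 t=2,i=4
  #.#.#|#  b21=1 t=0,i=2
  #.#..|#  b20=1 t=4,i=8
  #..##|.  b19=0 t=3,i=3
  #..#.|.  b18=0 t=7,i=4
  #...#|#  b17=1 t=0,i=8
  #....|.  b16=0 t=2,i=7
  .####|.  b15=0 t=1,i=9
  .###.|.  b14=0 t=0,i=5
  .##.#|#  b13=1 t=0,i=0
  .##..|#  b12=1 t=2,i=5
  .#.##|.  b11=0 t=0,i=3
  .#.#.|#  b10=1 t=7,i=6
  .#..#|.  b9=0 t=6,i=3
  .#...|#  b8=1 t=4,i=9
  ..###|#  b7=1 t=3,i=8
  ..##.|#  b6=1 t=0,i=10
  ..#.#|.  b5=0 t=1,i=6
  ..#..|#  b4=1 t=6,i=2
  ...##|#  b3=1 t=0,i=9
  ...#.|#  b2=1 t=1,i=5
  ....#|#  b1=1 t=2,i=0
  .....|#  b0=1 t=2,i=8
  bits 00010110011100100011010111011111 = 376583647

376583647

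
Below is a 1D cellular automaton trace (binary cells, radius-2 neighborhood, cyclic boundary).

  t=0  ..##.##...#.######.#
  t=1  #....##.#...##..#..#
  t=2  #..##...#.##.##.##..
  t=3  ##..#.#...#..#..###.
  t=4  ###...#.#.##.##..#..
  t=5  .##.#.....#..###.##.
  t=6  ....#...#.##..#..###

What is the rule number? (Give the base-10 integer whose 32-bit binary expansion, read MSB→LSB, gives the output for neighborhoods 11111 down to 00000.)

  [31] ##### => .  t=0,i=14
  [30] ####. => #  t=0,i=16
  [29] ###.# => .  t=0,i=17
  [28] ###.. => #  t=4,i=2
  [27] ##.## => .  t=0,i=4
  [26] ##.#. => .  t=0,i=18
  [25] ##..# => #  t=1,i=14
  [24] ##... => .  t=0,i=7
  [23] #.### => #  t=0,i=12
  [22] #.##. => #  t=0,i=5
  [21] #.#.# => .  t=4,i=8
  [20] #.#.. => #  t=0,i=19
  [19] #..## => .  t=0,i=1
  [18] #..#. => .  t=1,i=15
  [17] #...# => #  t=0,i=8
  [16] #.... => .  t=1,i=2
  [15] .#### => #  t=0,i=13
  [14] .###. => #  t=3,i=17
  [13] .##.# => .  t=0,i=3
  [12] .##.. => #  t=0,i=6
  [11] .#.## => .  t=0,i=11
  [10] .#.#. => .  t=3,i=5
  [9] .#..# => #  t=0,i=0
  [8] .#... => .  t=1,i=9
  [7] ..### => .  t=3,i=16
  [6] ..##. => .  t=0,i=2
  [5] ..#.# => .  t=0,i=10
  [4] ..#.. => #  t=1,i=16
  [3] ...## => #  t=1,i=4
  [2] ...#. => .  t=0,i=9
  [1] ....# => #  t=1,i=3
  [0] ..... => .  t=5,i=7
  bits 01010010110100101101001000011010 = 1389548058

1389548058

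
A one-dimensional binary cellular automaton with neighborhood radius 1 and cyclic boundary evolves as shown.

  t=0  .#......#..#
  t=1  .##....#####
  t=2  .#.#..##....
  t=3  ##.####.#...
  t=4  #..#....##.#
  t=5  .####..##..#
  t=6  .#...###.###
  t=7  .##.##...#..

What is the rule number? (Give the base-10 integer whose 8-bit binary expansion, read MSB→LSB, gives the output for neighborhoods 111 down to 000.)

  ### -> .   bit 7 = 0  t=1,i=8
  ##. -> .   bit 6 = 0  t=1,i=2
  #.# -> .   bit 5 = 0  t=0,i=0
  #.. -> #   bit 4 = 1  t=0,i=2
  .## -> #   bit 3 = 1  t=1,i=1
  .#. -> #   bit 2 = 1  t=0,i=1
  ..# -> #   bit 1 = 1  t=0,i=7
  ... -> .   bit 0 = 0  t=0,i=3
  bits 00011110 = 30

30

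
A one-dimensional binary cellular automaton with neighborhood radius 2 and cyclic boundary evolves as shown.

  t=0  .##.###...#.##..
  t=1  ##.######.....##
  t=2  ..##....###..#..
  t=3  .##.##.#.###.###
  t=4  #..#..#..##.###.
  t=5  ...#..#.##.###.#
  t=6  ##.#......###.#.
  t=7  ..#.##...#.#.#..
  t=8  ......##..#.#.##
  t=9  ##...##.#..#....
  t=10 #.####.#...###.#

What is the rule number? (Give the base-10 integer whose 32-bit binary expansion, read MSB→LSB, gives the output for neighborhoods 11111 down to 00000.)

  #####|.  b31=0 t=1,i=5
  ####.|.  b30=0 t=1,i=0
  ###.#|.  b29=0 t=1,i=1
  ###..|#  b28=1 t=0,i=6
  ##.##|#  b27=1 t=0,i=3
  ##.#.|#  b26=1 t=3,i=6
  ##..#|#  b25=1 t=2,i=11
  ##...|#  b24=1 t=0,i=7
  #.###|#  b23=1 t=0,i=4
  #.##.|.  b22=0 t=0,i=12
  #.#.#|.  b21=0 t=3,i=7
  #.#..|.  b20=0 t=4,i=0
  #..##|#  b19=1 t=4,i=8
  #..#.|.  b18=0 t=2,i=12
  #...#|#  b17=1 t=0,i=8
  #....|#  b16=1 t=1,i=10
  .####|.  b15=0 t=1,i=4
  .###.|#  b14=1 t=0,i=5
  .##.#|.  b13=0 t=0,i=2
  .##..|.  b12=0 t=0,i=13
  .#.##|.  b11=0 t=0,i=11
  .#.#.|#  b10=1 t=7,i=10
  .#..#|.  b9=0 t=4,i=1
  .#...|#  b8=1 t=2,i=14
  ..###|.  b7=0 t=1,i=14
  ..##.|#  b6=1 t=0,i=1
  ..#.#|.  b5=0 t=0,i=10
  ..#..|#  b4=1 t=2,i=13
  ...##|#  b3=1 t=0,i=0
  ...#.|.  b2=0 t=0,i=9
  ....#|.  b1=0 t=1,i=12
  .....|.  b0=0 t=1,i=11
  bits 00011111100010110100010101011000 = 529220952

529220952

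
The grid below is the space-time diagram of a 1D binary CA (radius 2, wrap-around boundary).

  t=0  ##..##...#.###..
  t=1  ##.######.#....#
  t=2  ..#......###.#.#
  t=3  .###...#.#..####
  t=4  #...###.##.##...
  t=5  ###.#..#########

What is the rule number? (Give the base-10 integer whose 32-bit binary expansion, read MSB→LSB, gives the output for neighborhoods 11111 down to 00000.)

226377174

  #####|.  b31=0 t=1,i=5
  ####.|.  b30=0 t=1,i=7
  ###.#|.  b29=0 t=1,i=1
  ###..|.  b28=0 t=0,i=13
  ##.##|#  b27=1 t=1,i=2
  ##.#.|#  b26=1 t=1,i=9
  ##..#|.  b25=0 t=0,i=2
  ##...|#  b24=1 t=0,i=6
  #.###|.  b23=0 t=0,i=11
  #.##.|#  b22=1 t=4,i=8
  #.#.#|#  b21=1 t=2,i=13
  #.#..|#  b20=1 t=1,i=10
  #..##|#  b19=1 t=0,i=3
  #..#.|#  b18=1 t=2,i=1
  #...#|#  b17=1 t=0,i=7
  #....|.  b16=0 t=1,i=12
  .####|.  b15=0 t=1,i=4
  .###.|.  b14=0 t=0,i=12
  .##.#|#  b13=1 t=4,i=9
  .##..|#  b12=1 t=0,i=1
  .#.##|#  b11=1 t=0,i=10
  .#.#.|#  b10=1 t=2,i=14
  .#..#|.  b9=0 t=2,i=0
  .#...|#  b8=1 t=1,i=11
  ..###|#  b7=1 t=1,i=15
  ..##.|#  b6=1 t=0,i=0
  ..#.#|.  b5=0 t=0,i=9
  ..#..|#  b4=1 t=2,i=2
  ...##|.  b3=0 t=1,i=14
  ...#.|#  b2=1 t=0,i=8
  ....#|#  b1=1 t=1,i=13
  .....|.  b0=0 t=2,i=5
  bits 00001101011111100011110111010110 = 226377174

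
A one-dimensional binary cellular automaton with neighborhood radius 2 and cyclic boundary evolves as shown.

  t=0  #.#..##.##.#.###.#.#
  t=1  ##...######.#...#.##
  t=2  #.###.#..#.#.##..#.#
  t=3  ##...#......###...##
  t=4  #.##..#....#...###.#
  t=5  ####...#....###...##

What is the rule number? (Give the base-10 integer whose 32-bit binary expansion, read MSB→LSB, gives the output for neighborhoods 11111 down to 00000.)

1296218440

  ##### -> .   bit 31 = 0  t=1,i=7
  ####. -> #   bit 30 = 1  t=1,i=0
  ###.# -> .   bit 29 = 0  t=0,i=15
  ###.. -> .   bit 28 = 0  t=1,i=1
  ##.## -> #   bit 27 = 1  t=0,i=7
  ##.#. -> #   bit 26 = 1  t=0,i=1
  ##..# -> .   bit 25 = 0  t=2,i=15
  ##... -> #   bit 24 = 1  t=1,i=2
  #.### -> .   bit 23 = 0  t=0,i=13
  #.##. -> #   bit 22 = 1  t=0,i=8
  #.#.# -> .   bit 21 = 0  t=0,i=11
  #.#.. -> .   bit 20 = 0  t=0,i=2
  #..## -> .   bit 19 = 0  t=0,i=4
  #..#. -> .   bit 18 = 0  t=2,i=8
  #...# -> #   bit 17 = 1  t=1,i=3
  #.... -> .   bit 16 = 0  t=3,i=7
  .#### -> #   bit 15 = 1  t=1,i=6
  .###. -> .   bit 14 = 0  t=0,i=14
  .##.# -> #   bit 13 = 1  t=0,i=0
  .##.. -> #   bit 12 = 1  t=2,i=14
  .#.## -> #   bit 11 = 1  t=0,i=12
  .#.#. -> .   bit 10 = 0  t=2,i=10
  .#..# -> .   bit 9 = 0  t=0,i=3
  .#... -> #   bit 8 = 1  t=1,i=13
  ..### -> .   bit 7 = 0  t=1,i=5
  ..##. -> #   bit 6 = 1  t=0,i=5
  ..#.# -> .   bit 5 = 0  t=1,i=16
  ..#.. -> .   bit 4 = 0  t=3,i=5
  ...## -> #   bit 3 = 1  t=1,i=4
  ...#. -> .   bit 2 = 0  t=1,i=15
  ....# -> .   bit 1 = 0  t=3,i=10
  ..... -> .   bit 0 = 0  t=3,i=8
  bits 01001101010000101011100101001000 = 1296218440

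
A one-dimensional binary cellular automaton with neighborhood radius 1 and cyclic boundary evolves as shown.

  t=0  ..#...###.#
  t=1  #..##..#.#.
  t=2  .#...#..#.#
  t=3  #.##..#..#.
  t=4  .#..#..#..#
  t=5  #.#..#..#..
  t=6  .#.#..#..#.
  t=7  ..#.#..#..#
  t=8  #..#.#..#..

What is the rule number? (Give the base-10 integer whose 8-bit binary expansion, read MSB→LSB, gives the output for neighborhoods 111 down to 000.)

177

  nb ###: next=#  (t=0,i=7, bit7=1)
  nb ##.: next=.  (t=0,i=8, bit6=0)
  nb #.#: next=#  (t=0,i=9, bit5=1)
  nb #..: next=#  (t=0,i=0, bit4=1)
  nb .##: next=.  (t=0,i=6, bit3=0)
  nb .#.: next=.  (t=0,i=2, bit2=0)
  nb ..#: next=.  (t=0,i=1, bit1=0)
  nb ...: next=#  (t=0,i=4, bit0=1)
  bits 10110001 = 177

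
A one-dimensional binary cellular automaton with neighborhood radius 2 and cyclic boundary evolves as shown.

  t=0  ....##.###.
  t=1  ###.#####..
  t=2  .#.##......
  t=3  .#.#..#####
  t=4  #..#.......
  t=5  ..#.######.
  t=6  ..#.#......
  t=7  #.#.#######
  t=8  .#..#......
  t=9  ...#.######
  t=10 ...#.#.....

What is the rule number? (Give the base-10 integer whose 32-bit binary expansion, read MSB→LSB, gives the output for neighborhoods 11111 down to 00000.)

215310691

  [31] ##### => .  t=1,i=6
  [30] ####. => .  t=1,i=7
  [29] ###.# => .  t=1,i=2
  [28] ###.. => .  t=0,i=9
  [27] ##.## => #  t=0,i=6
  [26] ##.#. => #  t=3,i=0
  [25] ##..# => .  t=1,i=9
  [24] ##... => .  t=0,i=10
  [23] #.### => #  t=0,i=7
  [22] #.##. => #  t=2,i=3
  [21] #.#.# => .  t=3,i=1
  [20] #.#.. => #  t=3,i=3
  [19] #..## => .  t=1,i=10
  [18] #..#. => #  t=4,i=2
  [17] #...# => .  t=5,i=0
  [16] #.... => #  t=0,i=0
  [15] .#### => .  t=1,i=5
  [14] .###. => #  t=0,i=8
  [13] .##.# => #  t=0,i=5
  [12] .##.. => .  t=2,i=4
  [11] .#.## => .  t=2,i=2
  [10] .#.#. => .  t=3,i=2
  [9] .#..# => .  t=3,i=4
  [8] .#... => #  t=4,i=4
  [7] ..### => .  t=1,i=0
  [6] ..##. => #  t=0,i=4
  [5] ..#.# => #  t=2,i=1
  [4] ..#.. => .  t=4,i=0
  [3] ...## => .  t=0,i=3
  [2] ...#. => .  t=2,i=0
  [1] ....# => #  t=0,i=2
  [0] ..... => #  t=0,i=1
  bits 00001100110101010110000101100011 = 215310691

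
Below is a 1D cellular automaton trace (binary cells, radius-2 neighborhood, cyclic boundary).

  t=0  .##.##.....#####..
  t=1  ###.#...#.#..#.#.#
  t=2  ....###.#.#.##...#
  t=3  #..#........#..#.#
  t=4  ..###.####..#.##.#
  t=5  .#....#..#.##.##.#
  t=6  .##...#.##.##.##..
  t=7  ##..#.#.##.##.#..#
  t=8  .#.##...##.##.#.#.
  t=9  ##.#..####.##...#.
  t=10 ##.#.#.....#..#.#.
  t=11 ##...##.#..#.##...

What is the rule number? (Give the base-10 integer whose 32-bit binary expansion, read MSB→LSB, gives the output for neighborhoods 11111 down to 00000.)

2430476665

  #####|#  b31=1 t=0,i=13
  ####.|.  b30=0 t=0,i=14
  ###.#|.  b29=0 t=1,i=2
  ###..|#  b28=1 t=0,i=15
  ##.##|.  b27=0 t=0,i=3
  ##.#.|.  b26=0 t=1,i=3
  ##..#|.  b25=0 t=3,i=1
  ##...|.  b24=0 t=0,i=6
  #.###|#  b23=1 t=1,i=17
  #.##.|#  b22=1 t=0,i=4
  #.#.#|.  b21=0 t=1,i=15
  #.#..|#  b20=1 t=1,i=4
  #..##|#  b19=1 t=4,i=1
  #..#.|#  b18=1 t=1,i=12
  #...#|#  b17=1 t=0,i=17
  #....|.  b16=0 t=0,i=7
  .####|.  b15=0 t=0,i=12
  .###.|.  b14=0 t=2,i=5
  .##.#|#  b13=1 t=0,i=2
  .##..|.  b12=0 t=0,i=5
  .#.##|.  b11=0 t=1,i=16
  .#.#.|.  b10=0 t=1,i=9
  .#..#|.  b9=0 t=1,i=11
  .#...|#  b8=1 t=1,i=5
  ..###|.  b7=0 t=0,i=11
  ..##.|#  b6=1 t=0,i=1
  ..#.#|#  b5=1 t=1,i=8
  ..#..|#  b4=1 t=2,i=17
  ...##|#  b3=1 t=0,i=0
  ...#.|.  b2=0 t=1,i=7
  ....#|.  b1=0 t=0,i=9
  .....|#  b0=1 t=0,i=8
  bits 10010000110111100010000101111001 = 2430476665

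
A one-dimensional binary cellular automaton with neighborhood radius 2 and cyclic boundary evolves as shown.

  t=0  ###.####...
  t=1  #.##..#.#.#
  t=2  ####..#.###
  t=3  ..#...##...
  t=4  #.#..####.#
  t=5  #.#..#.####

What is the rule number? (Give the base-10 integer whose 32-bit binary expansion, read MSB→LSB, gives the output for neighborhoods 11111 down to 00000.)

1768962299

  nb #####: next=.  (t=2,i=0, bit31=0)
  nb ####.: next=#  (t=0,i=6, bit30=1)
  nb ###.#: next=#  (t=0,i=2, bit29=1)
  nb ###..: next=.  (t=0,i=7, bit28=0)
  nb ##.##: next=#  (t=0,i=3, bit27=1)
  nb ##.#.: next=.  (t=4,i=1, bit26=0)
  nb ##..#: next=.  (t=1,i=4, bit25=0)
  nb ##...: next=#  (t=0,i=8, bit24=1)
  nb #.###: next=.  (t=0,i=4, bit23=0)
  nb #.##.: next=#  (t=1,i=2, bit22=1)
  nb #.#.#: next=#  (t=1,i=8, bit21=1)
  nb #.#..: next=#  (t=4,i=2, bit20=1)
  nb #..##: next=.  (t=4,i=4, bit19=0)
  nb #..#.: next=.  (t=1,i=5, bit18=0)
  nb #...#: next=.  (t=0,i=9, bit17=0)
  nb #....: next=.  (t=3,i=9, bit16=0)
  nb .####: next=.  (t=0,i=5, bit15=0)
  nb .###.: next=.  (t=0,i=1, bit14=0)
  nb .##.#: next=#  (t=1,i=0, bit13=1)
  nb .##..: next=#  (t=1,i=3, bit12=1)
  nb .#.##: next=#  (t=1,i=9, bit11=1)
  nb .#.#.: next=.  (t=1,i=7, bit10=0)
  nb .#..#: next=.  (t=4,i=3, bit9=0)
  nb .#...: next=.  (t=3,i=3, bit8=0)
  nb ..###: next=#  (t=0,i=0, bit7=1)
  nb ..##.: next=#  (t=3,i=6, bit6=1)
  nb ..#.#: next=#  (t=1,i=6, bit5=1)
  nb ..#..: next=#  (t=3,i=2, bit4=1)
  nb ...##: next=#  (t=0,i=10, bit3=1)
  nb ...#.: next=.  (t=3,i=1, bit2=0)
  nb ....#: next=#  (t=3,i=0, bit1=1)
  nb .....: next=#  (t=3,i=10, bit0=1)
  bits 01101001011100000011100011111011 = 1768962299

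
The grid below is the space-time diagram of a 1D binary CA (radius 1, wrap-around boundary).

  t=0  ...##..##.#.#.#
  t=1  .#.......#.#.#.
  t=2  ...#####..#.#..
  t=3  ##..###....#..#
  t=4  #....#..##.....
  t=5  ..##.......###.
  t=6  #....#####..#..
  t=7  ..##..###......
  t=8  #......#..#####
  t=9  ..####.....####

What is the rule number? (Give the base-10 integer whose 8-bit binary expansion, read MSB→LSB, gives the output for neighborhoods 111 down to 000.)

  ### -> #   bit 7 = 1  t=2,i=4
  ##. -> .   bit 6 = 0  t=0,i=4
  #.# -> #   bit 5 = 1  t=0,i=9
  #.. -> .   bit 4 = 0  t=0,i=0
  .## -> .   bit 3 = 0  t=0,i=3
  .#. -> .   bit 2 = 0  t=0,i=10
  ..# -> .   bit 1 = 0  t=0,i=2
  ... -> #   bit 0 = 1  t=0,i=1
  bits 10100001 = 161

161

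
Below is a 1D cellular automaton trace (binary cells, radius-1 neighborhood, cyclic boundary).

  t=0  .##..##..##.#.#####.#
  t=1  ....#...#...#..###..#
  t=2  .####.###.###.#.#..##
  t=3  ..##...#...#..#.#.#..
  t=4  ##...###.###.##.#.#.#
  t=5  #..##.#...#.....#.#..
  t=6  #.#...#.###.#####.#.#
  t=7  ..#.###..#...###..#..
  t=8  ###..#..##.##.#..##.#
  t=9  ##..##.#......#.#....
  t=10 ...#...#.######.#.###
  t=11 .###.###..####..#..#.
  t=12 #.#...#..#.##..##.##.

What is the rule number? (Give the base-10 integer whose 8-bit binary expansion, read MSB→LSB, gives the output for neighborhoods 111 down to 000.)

  ### -> #   bit 7 = 1  t=0,i=15
  ##. -> .   bit 6 = 0  t=0,i=2
  #.# -> .   bit 5 = 0  t=0,i=0
  #.. -> .   bit 4 = 0  t=0,i=3
  .## -> .   bit 3 = 0  t=0,i=1
  .#. -> #   bit 2 = 1  t=0,i=12
  ..# -> #   bit 1 = 1  t=0,i=4
  ... -> #   bit 0 = 1  t=1,i=1
  bits 10000111 = 135

135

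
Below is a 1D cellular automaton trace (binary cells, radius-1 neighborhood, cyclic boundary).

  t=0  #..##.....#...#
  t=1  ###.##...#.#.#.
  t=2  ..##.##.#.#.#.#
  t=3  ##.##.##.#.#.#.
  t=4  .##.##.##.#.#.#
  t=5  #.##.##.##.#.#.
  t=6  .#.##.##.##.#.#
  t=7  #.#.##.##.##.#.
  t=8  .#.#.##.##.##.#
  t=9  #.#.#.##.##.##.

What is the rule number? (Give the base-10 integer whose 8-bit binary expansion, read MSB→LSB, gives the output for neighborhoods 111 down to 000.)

114

  nb ###: next=.  (t=1,i=1, bit7=0)
  nb ##.: next=#  (t=0,i=0, bit6=1)
  nb #.#: next=#  (t=1,i=3, bit5=1)
  nb #..: next=#  (t=0,i=1, bit4=1)
  nb .##: next=.  (t=0,i=3, bit3=0)
  nb .#.: next=.  (t=0,i=10, bit2=0)
  nb ..#: next=#  (t=0,i=2, bit1=1)
  nb ...: next=.  (t=0,i=6, bit0=0)
  bits 01110010 = 114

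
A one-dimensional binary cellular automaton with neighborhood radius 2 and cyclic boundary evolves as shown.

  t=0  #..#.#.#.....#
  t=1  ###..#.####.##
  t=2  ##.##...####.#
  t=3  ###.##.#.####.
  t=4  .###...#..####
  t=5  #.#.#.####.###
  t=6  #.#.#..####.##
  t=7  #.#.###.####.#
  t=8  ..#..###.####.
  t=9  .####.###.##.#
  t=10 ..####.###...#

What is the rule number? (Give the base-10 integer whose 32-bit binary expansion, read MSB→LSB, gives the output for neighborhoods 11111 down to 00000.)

  [31] ##### => #  t=1,i=0
  [30] ####. => #  t=1,i=1
  [29] ###.# => #  t=1,i=10
  [28] ###.. => .  t=1,i=2
  [27] ##.## => #  t=1,i=11
  [26] ##.#. => .  t=3,i=6
  [25] ##..# => #  t=0,i=1
  [24] ##... => #  t=2,i=5
  [23] #.### => .  t=1,i=7
  [22] #.##. => .  t=2,i=3
  [21] #.#.# => #  t=0,i=5
  [20] #.#.. => #  t=0,i=7
  [19] #..## => #  t=4,i=9
  [18] #..#. => #  t=0,i=2
  [17] #...# => .  t=2,i=6
  [16] #.... => #  t=0,i=9
  [15] .#### => #  t=1,i=8
  [14] .###. => #  t=2,i=0
  [13] .##.# => .  t=3,i=5
  [12] .##.. => #  t=0,i=0
  [11] .#.## => .  t=1,i=6
  [10] .#.#. => .  t=0,i=4
  [9] .#..# => #  t=4,i=8
  [8] .#... => #  t=0,i=8
  [7] ..### => .  t=2,i=8
  [6] ..##. => #  t=0,i=13
  [5] ..#.# => .  t=0,i=3
  [4] ..#.. => #  t=4,i=7
  [3] ...## => #  t=0,i=12
  [2] ...#. => #  t=4,i=6
  [1] ....# => .  t=0,i=11
  [0] ..... => #  t=0,i=10
  bits 11101011001111011101001101011101 = 3946697565

3946697565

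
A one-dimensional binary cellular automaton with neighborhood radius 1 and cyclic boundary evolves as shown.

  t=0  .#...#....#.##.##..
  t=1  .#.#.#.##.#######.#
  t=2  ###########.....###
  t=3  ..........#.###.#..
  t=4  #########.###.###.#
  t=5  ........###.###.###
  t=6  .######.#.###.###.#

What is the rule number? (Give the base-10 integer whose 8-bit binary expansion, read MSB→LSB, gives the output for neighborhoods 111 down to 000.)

109

  ### -> .   bit 7 = 0  t=1,i=11
  ##. -> #   bit 6 = 1  t=0,i=13
  #.# -> #   bit 5 = 1  t=0,i=11
  #.. -> .   bit 4 = 0  t=0,i=2
  .## -> #   bit 3 = 1  t=0,i=12
  .#. -> #   bit 2 = 1  t=0,i=1
  ..# -> .   bit 1 = 0  t=0,i=0
  ... -> #   bit 0 = 1  t=0,i=3
  bits 01101101 = 109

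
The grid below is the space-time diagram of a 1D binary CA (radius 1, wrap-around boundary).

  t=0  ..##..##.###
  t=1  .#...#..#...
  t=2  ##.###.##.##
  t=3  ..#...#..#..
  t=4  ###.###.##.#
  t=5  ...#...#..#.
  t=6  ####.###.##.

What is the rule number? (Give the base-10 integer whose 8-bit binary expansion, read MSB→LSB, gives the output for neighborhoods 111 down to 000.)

39

  nb ###: next=.  (t=0,i=10, bit7=0)
  nb ##.: next=.  (t=0,i=3, bit6=0)
  nb #.#: next=#  (t=0,i=8, bit5=1)
  nb #..: next=.  (t=0,i=0, bit4=0)
  nb .##: next=.  (t=0,i=2, bit3=0)
  nb .#.: next=#  (t=1,i=1, bit2=1)
  nb ..#: next=#  (t=0,i=1, bit1=1)
  nb ...: next=#  (t=1,i=3, bit0=1)
  bits 00100111 = 39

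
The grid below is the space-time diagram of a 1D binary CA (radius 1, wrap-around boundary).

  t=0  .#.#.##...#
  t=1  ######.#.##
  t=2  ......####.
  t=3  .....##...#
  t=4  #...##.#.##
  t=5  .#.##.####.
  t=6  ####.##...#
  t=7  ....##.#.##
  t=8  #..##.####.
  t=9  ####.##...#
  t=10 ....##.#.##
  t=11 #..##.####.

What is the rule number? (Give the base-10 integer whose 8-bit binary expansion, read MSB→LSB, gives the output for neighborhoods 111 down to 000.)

62

  nb ###: next=.  (t=1,i=0, bit7=0)
  nb ##.: next=.  (t=0,i=6, bit6=0)
  nb #.#: next=#  (t=0,i=0, bit5=1)
  nb #..: next=#  (t=0,i=7, bit4=1)
  nb .##: next=#  (t=0,i=5, bit3=1)
  nb .#.: next=#  (t=0,i=1, bit2=1)
  nb ..#: next=#  (t=0,i=9, bit1=1)
  nb ...: next=.  (t=0,i=8, bit0=0)
  bits 00111110 = 62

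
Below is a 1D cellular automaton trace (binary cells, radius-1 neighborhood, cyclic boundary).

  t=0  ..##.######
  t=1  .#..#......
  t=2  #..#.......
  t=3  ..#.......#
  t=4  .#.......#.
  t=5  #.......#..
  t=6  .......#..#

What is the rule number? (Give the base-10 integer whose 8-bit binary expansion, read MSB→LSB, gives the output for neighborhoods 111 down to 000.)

34

  nb ###: next=.  (t=0,i=6, bit7=0)
  nb ##.: next=.  (t=0,i=3, bit6=0)
  nb #.#: next=#  (t=0,i=4, bit5=1)
  nb #..: next=.  (t=0,i=0, bit4=0)
  nb .##: next=.  (t=0,i=2, bit3=0)
  nb .#.: next=.  (t=1,i=1, bit2=0)
  nb ..#: next=#  (t=0,i=1, bit1=1)
  nb ...: next=.  (t=1,i=6, bit0=0)
  bits 00100010 = 34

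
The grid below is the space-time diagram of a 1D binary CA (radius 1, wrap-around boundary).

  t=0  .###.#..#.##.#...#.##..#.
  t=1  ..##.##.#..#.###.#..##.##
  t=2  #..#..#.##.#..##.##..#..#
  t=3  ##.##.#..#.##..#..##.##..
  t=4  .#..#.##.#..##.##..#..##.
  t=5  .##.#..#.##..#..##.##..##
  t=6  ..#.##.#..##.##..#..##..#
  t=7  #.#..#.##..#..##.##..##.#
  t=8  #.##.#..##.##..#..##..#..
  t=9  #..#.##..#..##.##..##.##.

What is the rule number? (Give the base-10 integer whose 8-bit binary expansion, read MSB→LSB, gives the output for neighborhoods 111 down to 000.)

213

  ###|#  b7=1 t=0,i=2
  ##.|#  b6=1 t=0,i=3
  #.#|.  b5=0 t=0,i=4
  #..|#  b4=1 t=0,i=6
  .##|.  b3=0 t=0,i=1
  .#.|#  b2=1 t=0,i=5
  ..#|.  b1=0 t=0,i=0
  ...|#  b0=1 t=0,i=15
  bits 11010101 = 213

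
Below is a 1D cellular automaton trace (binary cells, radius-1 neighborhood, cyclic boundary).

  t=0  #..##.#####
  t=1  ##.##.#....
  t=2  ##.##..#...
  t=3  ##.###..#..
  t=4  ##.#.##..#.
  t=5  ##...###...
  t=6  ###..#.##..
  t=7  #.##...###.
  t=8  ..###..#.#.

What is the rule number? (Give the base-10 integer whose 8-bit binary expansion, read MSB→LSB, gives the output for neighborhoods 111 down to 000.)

88

  ### -> .   bit 7 = 0  t=0,i=7
  ##. -> #   bit 6 = 1  t=0,i=0
  #.# -> .   bit 5 = 0  t=0,i=5
  #.. -> #   bit 4 = 1  t=0,i=1
  .## -> #   bit 3 = 1  t=0,i=3
  .#. -> .   bit 2 = 0  t=1,i=6
  ..# -> .   bit 1 = 0  t=0,i=2
  ... -> .   bit 0 = 0  t=1,i=8
  bits 01011000 = 88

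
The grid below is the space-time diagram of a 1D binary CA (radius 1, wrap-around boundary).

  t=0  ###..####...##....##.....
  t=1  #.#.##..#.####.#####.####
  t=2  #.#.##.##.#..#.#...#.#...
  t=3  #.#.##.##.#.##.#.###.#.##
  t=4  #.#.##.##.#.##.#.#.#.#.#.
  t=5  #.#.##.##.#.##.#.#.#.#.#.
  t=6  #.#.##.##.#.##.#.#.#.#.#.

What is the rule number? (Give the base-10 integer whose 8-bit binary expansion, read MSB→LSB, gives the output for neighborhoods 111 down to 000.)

  nb ###: next=.  (t=0,i=1, bit7=0)
  nb ##.: next=#  (t=0,i=2, bit6=1)
  nb #.#: next=.  (t=1,i=1, bit5=0)
  nb #..: next=.  (t=0,i=3, bit4=0)
  nb .##: next=#  (t=0,i=0, bit3=1)
  nb .#.: next=#  (t=1,i=2, bit2=1)
  nb ..#: next=#  (t=0,i=4, bit1=1)
  nb ...: next=#  (t=0,i=10, bit0=1)
  bits 01001111 = 79

79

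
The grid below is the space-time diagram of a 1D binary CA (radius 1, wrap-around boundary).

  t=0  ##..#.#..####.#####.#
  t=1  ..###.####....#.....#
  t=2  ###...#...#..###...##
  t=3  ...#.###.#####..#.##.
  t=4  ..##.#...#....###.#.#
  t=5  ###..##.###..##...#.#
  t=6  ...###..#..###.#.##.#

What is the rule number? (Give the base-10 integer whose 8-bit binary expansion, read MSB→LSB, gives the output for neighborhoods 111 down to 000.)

30

  ### -> .   bit 7 = 0  t=0,i=0
  ##. -> .   bit 6 = 0  t=0,i=1
  #.# -> .   bit 5 = 0  t=0,i=5
  #.. -> #   bit 4 = 1  t=0,i=2
  .## -> #   bit 3 = 1  t=0,i=9
  .#. -> #   bit 2 = 1  t=0,i=4
  ..# -> #   bit 1 = 1  t=0,i=3
  ... -> .   bit 0 = 0  t=1,i=11
  bits 00011110 = 30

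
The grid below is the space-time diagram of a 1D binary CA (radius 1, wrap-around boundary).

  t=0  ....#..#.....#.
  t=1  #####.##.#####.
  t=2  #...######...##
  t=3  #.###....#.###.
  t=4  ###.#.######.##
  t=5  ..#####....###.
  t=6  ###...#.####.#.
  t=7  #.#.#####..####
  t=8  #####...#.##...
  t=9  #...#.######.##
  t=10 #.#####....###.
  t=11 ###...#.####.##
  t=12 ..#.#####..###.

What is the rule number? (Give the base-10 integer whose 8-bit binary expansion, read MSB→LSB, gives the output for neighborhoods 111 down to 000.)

  ###|.  b7=0 t=1,i=1
  ##.|#  b6=1 t=1,i=4
  #.#|#  b5=1 t=1,i=5
  #..|.  b4=0 t=0,i=5
  .##|#  b3=1 t=1,i=0
  .#.|#  b2=1 t=0,i=4
  ..#|#  b1=1 t=0,i=3
  ...|#  b0=1 t=0,i=0
  bits 01101111 = 111

111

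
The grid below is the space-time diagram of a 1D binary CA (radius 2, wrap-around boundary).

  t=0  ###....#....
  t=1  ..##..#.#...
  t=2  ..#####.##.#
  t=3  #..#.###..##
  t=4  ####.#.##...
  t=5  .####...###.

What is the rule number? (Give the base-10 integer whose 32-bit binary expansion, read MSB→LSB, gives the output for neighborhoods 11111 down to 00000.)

  ##### -> .   bit 31 = 0  t=2,i=4
  ####. -> #   bit 30 = 1  t=2,i=5
  ###.# -> #   bit 29 = 1  t=2,i=6
  ###.. -> #   bit 28 = 1  t=0,i=2
  ##.## -> #   bit 27 = 1  t=2,i=7
  ##.#. -> #   bit 26 = 1  t=2,i=10
  ##..# -> #   bit 25 = 1  t=1,i=4
  ##... -> #   bit 24 = 1  t=0,i=3
  #.### -> #   bit 23 = 1  t=3,i=5
  #.##. -> .   bit 22 = 0  t=2,i=8
  #.#.# -> .   bit 21 = 0  t=4,i=5
  #.#.. -> #   bit 20 = 1  t=1,i=8
  #..## -> .   bit 19 = 0  t=2,i=1
  #..#. -> #   bit 18 = 1  t=1,i=5
  #...# -> #   bit 17 = 1  t=4,i=10
  #.... -> .   bit 16 = 0  t=0,i=4
  .#### -> #   bit 15 = 1  t=2,i=3
  .###. -> .   bit 14 = 0  t=0,i=1
  .##.# -> .   bit 13 = 0  t=2,i=9
  .##.. -> #   bit 12 = 1  t=1,i=3
  .#.## -> .   bit 11 = 0  t=3,i=4
  .#.#. -> .   bit 10 = 0  t=1,i=7
  .#..# -> #   bit 9 = 1  t=2,i=0
  .#... -> #   bit 8 = 1  t=0,i=8
  ..### -> .   bit 7 = 0  t=0,i=0
  ..##. -> #   bit 6 = 1  t=1,i=2
  ..#.# -> #   bit 5 = 1  t=1,i=6
  ..#.. -> .   bit 4 = 0  t=0,i=7
  ...## -> .   bit 3 = 0  t=0,i=11
  ...#. -> #   bit 2 = 1  t=0,i=6
  ....# -> .   bit 1 = 0  t=0,i=5
  ..... -> #   bit 0 = 1  t=1,i=11
  bits 01111111100101101001001101100101 = 2140574565

2140574565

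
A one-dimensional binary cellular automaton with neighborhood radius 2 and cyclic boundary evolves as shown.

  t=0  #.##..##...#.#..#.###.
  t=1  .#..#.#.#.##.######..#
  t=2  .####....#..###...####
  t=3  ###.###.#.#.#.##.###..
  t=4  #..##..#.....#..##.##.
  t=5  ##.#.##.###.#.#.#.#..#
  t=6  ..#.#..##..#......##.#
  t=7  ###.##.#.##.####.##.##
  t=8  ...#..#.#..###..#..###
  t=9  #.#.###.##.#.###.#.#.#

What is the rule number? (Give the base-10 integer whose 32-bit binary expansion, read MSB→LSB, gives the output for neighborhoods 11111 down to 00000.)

  ##### -> .   bit 31 = 0  t=1,i=15
  ####. -> .   bit 30 = 0  t=1,i=17
  ###.# -> .   bit 29 = 0  t=0,i=20
  ###.. -> #   bit 28 = 1  t=1,i=18
  ##.## -> #   bit 27 = 1  t=1,i=12
  ##.#. -> #   bit 26 = 1  t=0,i=21
  ##..# -> #   bit 25 = 1  t=0,i=4
  ##... -> #   bit 24 = 1  t=0,i=8
  #.### -> #   bit 23 = 1  t=0,i=18
  #.##. -> .   bit 22 = 0  t=0,i=2
  #.#.# -> .   bit 21 = 0  t=0,i=0
  #.#.. -> #   bit 20 = 1  t=0,i=13
  #..## -> .   bit 19 = 0  t=0,i=5
  #..#. -> #   bit 18 = 1  t=0,i=15
  #...# -> .   bit 17 = 0  t=0,i=9
  #.... -> #   bit 16 = 1  t=2,i=6
  .#### -> #   bit 15 = 1  t=1,i=14
  .###. -> .   bit 14 = 0  t=0,i=19
  .##.# -> .   bit 13 = 0  t=1,i=11
  .##.. -> .   bit 12 = 0  t=0,i=3
  .#.## -> #   bit 11 = 1  t=0,i=1
  .#.#. -> .   bit 10 = 0  t=0,i=12
  .#..# -> #   bit 9 = 1  t=0,i=14
  .#... -> #   bit 8 = 1  t=4,i=8
  ..### -> #   bit 7 = 1  t=2,i=12
  ..##. -> #   bit 6 = 1  t=0,i=6
  ..#.# -> #   bit 5 = 1  t=0,i=11
  ..#.. -> .   bit 4 = 0  t=2,i=9
  ...## -> #   bit 3 = 1  t=2,i=17
  ...#. -> #   bit 2 = 1  t=0,i=10
  ....# -> .   bit 1 = 0  t=2,i=7
  ..... -> #   bit 0 = 1  t=4,i=10
  bits 00011111100101011000101111101101 = 529894381

529894381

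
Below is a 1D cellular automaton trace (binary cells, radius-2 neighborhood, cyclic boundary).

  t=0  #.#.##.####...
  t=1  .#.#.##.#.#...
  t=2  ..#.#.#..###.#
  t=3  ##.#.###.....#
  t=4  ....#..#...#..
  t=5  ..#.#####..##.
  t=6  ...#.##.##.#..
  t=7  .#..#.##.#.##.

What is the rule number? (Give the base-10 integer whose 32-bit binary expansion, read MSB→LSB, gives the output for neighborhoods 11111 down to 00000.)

  nb #####: next=#  (t=5,i=6, bit31=1)
  nb ####.: next=.  (t=0,i=9, bit30=0)
  nb ###.#: next=.  (t=2,i=11, bit29=0)
  nb ###..: next=#  (t=0,i=10, bit28=1)
  nb ##.##: next=#  (t=0,i=6, bit27=1)
  nb ##.#.: next=.  (t=1,i=7, bit26=0)
  nb ##..#: next=#  (t=5,i=9, bit25=1)
  nb ##...: next=.  (t=0,i=11, bit24=0)
  nb #.###: next=.  (t=0,i=7, bit23=0)
  nb #.##.: next=.  (t=0,i=4, bit22=0)
  nb #.#.#: next=.  (t=0,i=2, bit21=0)
  nb #.#..: next=#  (t=1,i=10, bit20=1)
  nb #..##: next=.  (t=2,i=8, bit19=0)
  nb #..#.: next=#  (t=2,i=1, bit18=1)
  nb #...#: next=.  (t=0,i=12, bit17=0)
  nb #....: next=.  (t=1,i=12, bit16=0)
  nb .####: next=#  (t=0,i=8, bit15=1)
  nb .###.: next=.  (t=2,i=10, bit14=0)
  nb .##.#: next=#  (t=0,i=5, bit13=1)
  nb .##..: next=.  (t=5,i=12, bit12=0)
  nb .#.##: next=#  (t=0,i=3, bit11=1)
  nb .#.#.: next=#  (t=0,i=1, bit10=1)
  nb .#..#: next=#  (t=2,i=0, bit9=1)
  nb .#...: next=#  (t=1,i=11, bit8=1)
  nb ..###: next=.  (t=2,i=9, bit7=0)
  nb ..##.: next=#  (t=5,i=11, bit6=1)
  nb ..#.#: next=.  (t=0,i=0, bit5=0)
  nb ..#..: next=#  (t=4,i=4, bit4=1)
  nb ...##: next=.  (t=3,i=12, bit3=0)
  nb ...#.: next=.  (t=0,i=13, bit2=0)
  nb ....#: next=#  (t=1,i=13, bit1=1)
  nb .....: next=.  (t=3,i=10, bit0=0)
  bits 10011010000101001010111101010010 = 2585046866

2585046866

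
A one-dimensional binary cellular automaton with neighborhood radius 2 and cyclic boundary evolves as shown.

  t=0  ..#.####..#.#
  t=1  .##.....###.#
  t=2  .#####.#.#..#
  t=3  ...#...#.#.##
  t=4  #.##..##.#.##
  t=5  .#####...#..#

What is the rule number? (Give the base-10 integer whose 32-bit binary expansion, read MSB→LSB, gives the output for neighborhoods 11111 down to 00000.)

  #####|#  b31=1 t=2,i=3
  ####.|.  b30=0 t=0,i=6
  ###.#|.  b29=0 t=1,i=10
  ###..|.  b28=0 t=0,i=7
  ##.##|#  b27=1 t=4,i=1
  ##.#.|.  b26=0 t=1,i=11
  ##..#|#  b25=1 t=0,i=8
  ##...|#  b24=1 t=1,i=3
  #.###|.  b23=0 t=0,i=4
  #.##.|#  b22=1 t=1,i=1
  #.#.#|#  b21=1 t=1,i=12
  #.#..|#  b20=1 t=0,i=12
  #..##|#  b19=1 t=4,i=5
  #..#.|#  b18=1 t=0,i=1
  #...#|.  b17=0 t=3,i=1
  #....|#  b16=1 t=1,i=4
  .####|.  b15=0 t=0,i=5
  .###.|#  b14=1 t=1,i=9
  .##.#|.  b13=0 t=4,i=7
  .##..|#  b12=1 t=1,i=2
  .#.##|.  b11=0 t=0,i=3
  .#.#.|.  b10=0 t=0,i=11
  .#..#|.  b9=0 t=0,i=0
  .#...|.  b8=0 t=3,i=4
  ..###|.  b7=0 t=1,i=8
  ..##.|.  b6=0 t=4,i=6
  ..#.#|#  b5=1 t=0,i=2
  ..#..|#  b4=1 t=3,i=3
  ...##|#  b3=1 t=1,i=7
  ...#.|#  b2=1 t=3,i=2
  ....#|.  b1=0 t=1,i=6
  .....|#  b0=1 t=1,i=5
  bits 10001011011111010101000000111101 = 2340245565

2340245565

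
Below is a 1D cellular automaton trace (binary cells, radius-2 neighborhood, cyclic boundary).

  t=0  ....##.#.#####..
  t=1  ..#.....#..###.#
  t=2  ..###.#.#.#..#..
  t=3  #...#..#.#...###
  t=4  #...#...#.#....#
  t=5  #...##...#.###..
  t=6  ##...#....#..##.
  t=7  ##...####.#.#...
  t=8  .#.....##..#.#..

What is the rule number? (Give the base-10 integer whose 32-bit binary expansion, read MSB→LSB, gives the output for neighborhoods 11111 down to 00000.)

  [31] ##### => #  t=0,i=11
  [30] ####. => #  t=0,i=12
  [29] ###.# => #  t=1,i=13
  [28] ###.. => #  t=0,i=13
  [27] ##.## => .  t=6,i=15
  [26] ##.#. => .  t=0,i=6
  [25] ##..# => #  t=5,i=14
  [24] ##... => .  t=0,i=14
  [23] #.### => .  t=0,i=9
  [22] #.##. => #  t=6,i=0
  [21] #.#.# => .  t=0,i=7
  [20] #.#.. => .  t=1,i=15
  [19] #..## => #  t=1,i=10
  [18] #..#. => .  t=1,i=1
  [17] #...# => .  t=3,i=2
  [16] #.... => #  t=0,i=15
  [15] .#### => .  t=0,i=10
  [14] .###. => .  t=1,i=12
  [13] .##.# => .  t=0,i=5
  [12] .##.. => #  t=4,i=0
  [11] .#.## => #  t=0,i=8
  [10] .#.#. => #  t=2,i=7
  [9] .#..# => .  t=1,i=0
  [8] .#... => #  t=1,i=3
  [7] ..### => .  t=1,i=11
  [6] ..##. => .  t=0,i=4
  [5] ..#.# => .  t=3,i=7
  [4] ..#.. => #  t=1,i=2
  [3] ...## => .  t=0,i=3
  [2] ...#. => .  t=1,i=7
  [1] ....# => #  t=0,i=2
  [0] ..... => .  t=0,i=0
  bits 11110010010010010001110100010010 = 4064877842

4064877842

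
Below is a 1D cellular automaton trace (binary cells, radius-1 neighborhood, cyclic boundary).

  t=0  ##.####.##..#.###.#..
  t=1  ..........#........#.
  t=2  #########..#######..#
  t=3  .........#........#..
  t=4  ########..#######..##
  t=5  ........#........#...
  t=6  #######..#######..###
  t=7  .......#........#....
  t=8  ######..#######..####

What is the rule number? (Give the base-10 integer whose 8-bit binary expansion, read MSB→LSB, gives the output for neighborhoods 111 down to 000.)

17

  ### -> .   bit 7 = 0  t=0,i=4
  ##. -> .   bit 6 = 0  t=0,i=1
  #.# -> .   bit 5 = 0  t=0,i=2
  #.. -> #   bit 4 = 1  t=0,i=10
  .## -> .   bit 3 = 0  t=0,i=0
  .#. -> .   bit 2 = 0  t=0,i=12
  ..# -> .   bit 1 = 0  t=0,i=11
  ... -> #   bit 0 = 1  t=1,i=0
  bits 00010001 = 17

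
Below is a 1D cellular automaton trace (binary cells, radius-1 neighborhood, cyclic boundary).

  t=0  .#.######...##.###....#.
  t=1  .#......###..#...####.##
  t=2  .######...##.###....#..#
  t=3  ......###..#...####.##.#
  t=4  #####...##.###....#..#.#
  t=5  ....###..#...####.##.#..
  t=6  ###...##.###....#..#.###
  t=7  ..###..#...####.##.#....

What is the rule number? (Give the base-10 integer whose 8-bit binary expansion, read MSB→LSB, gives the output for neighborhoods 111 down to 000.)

85

  [7] ### => .  t=0,i=4
  [6] ##. => #  t=0,i=8
  [5] #.# => .  t=0,i=2
  [4] #.. => #  t=0,i=9
  [3] .## => .  t=0,i=3
  [2] .#. => #  t=0,i=1
  [1] ..# => .  t=0,i=0
  [0] ... => #  t=0,i=10
  bits 01010101 = 85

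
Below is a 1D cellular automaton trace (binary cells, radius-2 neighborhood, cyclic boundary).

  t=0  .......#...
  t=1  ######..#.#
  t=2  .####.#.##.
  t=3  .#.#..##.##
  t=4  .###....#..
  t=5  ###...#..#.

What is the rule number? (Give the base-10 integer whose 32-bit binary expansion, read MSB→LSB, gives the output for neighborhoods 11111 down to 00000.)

  #####|#  b31=1 t=1,i=1
  ####.|#  b30=1 t=1,i=4
  ###.#|.  b29=0 t=2,i=4
  ###..|.  b28=0 t=1,i=5
  ##.##|#  b27=1 t=3,i=8
  ##.#.|.  b26=0 t=2,i=5
  ##..#|#  b25=1 t=1,i=6
  ##...|.  b24=0 t=4,i=4
  #.###|.  b23=0 t=1,i=10
  #.##.|.  b22=0 t=2,i=8
  #.#.#|#  b21=1 t=2,i=6
  #.#..|#  b20=1 t=3,i=3
  #..##|.  b19=0 t=2,i=0
  #..#.|.  b18=0 t=1,i=7
  #...#|.  b17=0 t=4,i=10
  #....|.  b16=0 t=0,i=9
  .####|.  b15=0 t=1,i=0
  .###.|#  b14=1 t=4,i=2
  .##.#|.  b13=0 t=3,i=7
  .##..|#  b12=1 t=2,i=9
  .#.##|#  b11=1 t=1,i=9
  .#.#.|#  b10=1 t=3,i=2
  .#..#|.  b9=0 t=3,i=4
  .#...|#  b8=1 t=0,i=8
  ..###|#  b7=1 t=2,i=1
  ..##.|.  b6=0 t=3,i=6
  ..#.#|#  b5=1 t=1,i=8
  ..#..|.  b4=0 t=0,i=7
  ...##|#  b3=1 t=4,i=0
  ...#.|.  b2=0 t=0,i=6
  ....#|#  b1=1 t=0,i=5
  .....|#  b0=1 t=0,i=0
  bits 11001010001100000101110110101011 = 3392167339

3392167339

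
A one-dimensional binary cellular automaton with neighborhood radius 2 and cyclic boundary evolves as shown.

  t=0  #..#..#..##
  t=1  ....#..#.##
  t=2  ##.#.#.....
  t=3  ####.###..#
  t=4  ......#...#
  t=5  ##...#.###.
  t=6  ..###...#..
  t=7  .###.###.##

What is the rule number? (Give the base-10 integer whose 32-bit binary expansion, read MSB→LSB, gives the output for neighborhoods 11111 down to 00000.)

87253964

  #####|.  b31=0 t=3,i=1
  ####.|.  b30=0 t=3,i=2
  ###.#|.  b29=0 t=3,i=3
  ###..|.  b28=0 t=0,i=0
  ##.##|.  b27=0 t=3,i=4
  ##.#.|#  b26=1 t=2,i=2
  ##..#|.  b25=0 t=0,i=1
  ##...|#  b24=1 t=1,i=0
  #.###|.  b23=0 t=3,i=5
  #.##.|.  b22=0 t=1,i=9
  #.#.#|#  b21=1 t=2,i=3
  #.#..|#  b20=1 t=2,i=5
  #..##|.  b19=0 t=0,i=8
  #..#.|.  b18=0 t=0,i=2
  #...#|#  b17=1 t=4,i=8
  #....|#  b16=1 t=1,i=1
  .####|.  b15=0 t=3,i=0
  .###.|#  b14=1 t=0,i=10
  .##.#|#  b13=1 t=2,i=1
  .##..|.  b12=0 t=1,i=10
  .#.##|.  b11=0 t=1,i=8
  .#.#.|.  b10=0 t=2,i=4
  .#..#|#  b9=1 t=0,i=4
  .#...|#  b8=1 t=2,i=6
  ..###|#  b7=1 t=0,i=9
  ..##.|#  b6=1 t=2,i=0
  ..#.#|.  b5=0 t=1,i=7
  ..#..|.  b4=0 t=0,i=3
  ...##|#  b3=1 t=2,i=10
  ...#.|#  b2=1 t=1,i=3
  ....#|.  b1=0 t=1,i=2
  .....|.  b0=0 t=2,i=8
  bits 00000101001100110110001111001100 = 87253964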